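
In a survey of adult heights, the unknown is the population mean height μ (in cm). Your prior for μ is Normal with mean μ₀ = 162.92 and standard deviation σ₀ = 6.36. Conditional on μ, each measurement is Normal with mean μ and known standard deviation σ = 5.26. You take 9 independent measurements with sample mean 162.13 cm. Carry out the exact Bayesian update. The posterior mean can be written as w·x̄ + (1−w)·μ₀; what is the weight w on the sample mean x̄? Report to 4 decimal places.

For Normal data with known variance σ², a Normal(μ₀, σ₀²) prior on μ is conjugate. Posterior precision = 1/σ₀² + n/σ²; posterior mean is the precision-weighted average of μ₀ and x̄.
σ₀² = 6.36² = 40.4496, σ² = 5.26² = 27.6676. Prior precision 1/σ₀² = 1/40.4496; data precision n/σ² = 9/27.6676.
w = (n/σ²)/(1/σ₀² + n/σ²) = n·σ₀²/(σ² + n·σ₀²) = 9·40.4496/(27.6676 + 9·40.4496) = 364.0464/391.714 = 0.9294.

0.9294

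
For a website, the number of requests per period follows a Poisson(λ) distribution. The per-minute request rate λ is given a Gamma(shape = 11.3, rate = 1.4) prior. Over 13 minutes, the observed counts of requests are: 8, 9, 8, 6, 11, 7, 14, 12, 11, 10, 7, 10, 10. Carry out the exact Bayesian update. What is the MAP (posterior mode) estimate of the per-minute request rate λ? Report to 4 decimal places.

9.2569

With a Gamma(shape α, rate β) prior, the Poisson likelihood is conjugate: the posterior is Gamma(α + ΣXᵢ, β + n).
Sum of counts S = 123 over n = 13 minutes.
Posterior: Gamma(α+S, β+n) = Gamma(11.3+123, 1.4+13) = Gamma(134.3, 14.4).
Mode of Gamma(α,β) for α≥1 is (α−1)/β = 133.3/14.4 = 9.2569.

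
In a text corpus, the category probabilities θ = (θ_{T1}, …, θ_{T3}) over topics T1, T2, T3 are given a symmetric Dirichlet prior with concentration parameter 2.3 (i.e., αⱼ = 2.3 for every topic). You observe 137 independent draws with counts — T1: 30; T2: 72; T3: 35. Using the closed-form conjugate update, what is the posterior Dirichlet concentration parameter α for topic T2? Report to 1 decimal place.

The Dirichlet prior is conjugate to the Multinomial likelihood: each posterior αⱼ = prior αⱼ + observed count nⱼ.
Posterior concentration: (32.3, 74.3, 37.3), total = 143.9.
α_{T2} = 2.3 + 72 = 74.3.

74.3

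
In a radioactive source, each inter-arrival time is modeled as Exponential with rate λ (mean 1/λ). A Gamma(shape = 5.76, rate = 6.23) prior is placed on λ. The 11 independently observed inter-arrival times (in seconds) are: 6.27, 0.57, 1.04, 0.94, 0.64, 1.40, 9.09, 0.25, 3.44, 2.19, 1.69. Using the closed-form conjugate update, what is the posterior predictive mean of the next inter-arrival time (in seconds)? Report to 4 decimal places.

2.1415

With a Gamma(shape α, rate β) prior on the exponential rate λ, the posterior after n observations with total T = Σxᵢ is Gamma(α+n, β+T).
Sum of observations T = 27.52 seconds; n = 11.
Posterior: Gamma(5.76+11, 6.23+27.52) = Gamma(16.76, 33.75).
The predictive distribution for the next observation is Lomax; its mean is β/(α−1) = 33.75/15.76 = 2.1415.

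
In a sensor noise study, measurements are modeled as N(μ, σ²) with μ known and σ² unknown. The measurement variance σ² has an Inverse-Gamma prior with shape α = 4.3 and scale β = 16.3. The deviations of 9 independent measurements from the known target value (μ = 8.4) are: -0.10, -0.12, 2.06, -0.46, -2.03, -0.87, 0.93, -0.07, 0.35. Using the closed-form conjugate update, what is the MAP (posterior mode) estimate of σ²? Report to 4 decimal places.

2.1913

With known mean μ and an Inverse-Gamma(α, β) prior on σ², the Normal likelihood is conjugate: posterior is Inv-Gamma(α + n/2, β + Σ(xᵢ−μ)²/2).
Σ(xᵢ−μ)² = (-0.10)² + (-0.12)² + (2.06)² + (-0.46)² + (-2.03)² + (-0.87)² + (0.93)² + (-0.07)² + (0.35)² = 10.3497.
Posterior: Inv-Gamma(4.3 + 9/2, 16.3 + 10.3497/2) = Inv-Gamma(8.80, 21.47485).
Mode = β/(α+1) = 21.47485/9.80 = 2.1913.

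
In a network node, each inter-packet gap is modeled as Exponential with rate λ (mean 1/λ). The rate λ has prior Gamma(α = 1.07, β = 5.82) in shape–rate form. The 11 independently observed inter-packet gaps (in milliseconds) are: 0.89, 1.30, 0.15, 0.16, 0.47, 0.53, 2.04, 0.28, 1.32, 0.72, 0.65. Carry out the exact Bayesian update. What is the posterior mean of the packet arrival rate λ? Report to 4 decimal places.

0.8423

With a Gamma(shape α, rate β) prior on the exponential rate λ, the posterior after n observations with total T = Σxᵢ is Gamma(α+n, β+T).
Sum of observations T = 8.51 milliseconds; n = 11.
Posterior: Gamma(1.07+11, 5.82+8.51) = Gamma(12.07, 14.33).
Posterior mean of λ = α/β = 12.07/14.33 = 0.8423.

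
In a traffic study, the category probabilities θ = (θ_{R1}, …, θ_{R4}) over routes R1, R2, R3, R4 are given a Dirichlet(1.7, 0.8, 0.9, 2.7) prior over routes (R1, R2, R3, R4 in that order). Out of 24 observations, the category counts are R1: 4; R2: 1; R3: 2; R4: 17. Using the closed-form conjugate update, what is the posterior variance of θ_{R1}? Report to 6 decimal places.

The Dirichlet prior is conjugate to the Multinomial likelihood: each posterior αⱼ = prior αⱼ + observed count nⱼ.
Posterior concentration: (5.7, 1.8, 2.9, 19.7), total = 30.1.
Var[θ_j] = α_j(Σα−α_j)/((Σα)²(Σα+1)) = 5.7·24.4/(30.1²·31.1) = 0.004936.

0.004936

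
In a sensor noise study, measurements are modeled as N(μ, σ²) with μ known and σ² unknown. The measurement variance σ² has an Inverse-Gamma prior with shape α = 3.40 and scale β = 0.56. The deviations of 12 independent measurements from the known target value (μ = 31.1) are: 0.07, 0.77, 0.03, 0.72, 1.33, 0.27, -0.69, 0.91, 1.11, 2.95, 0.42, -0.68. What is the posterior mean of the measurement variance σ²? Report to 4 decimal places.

0.9498

With known mean μ and an Inverse-Gamma(α, β) prior on σ², the Normal likelihood is conjugate: posterior is Inv-Gamma(α + n/2, β + Σ(xᵢ−μ)²/2).
Σ(xᵢ−μ)² = (0.07)² + (0.77)² + (0.03)² + (0.72)² + (1.33)² + (0.27)² + (-0.69)² + (0.91)² + (1.11)² + (2.95)² + (0.42)² + (-0.68)² = 14.8365.
Posterior: Inv-Gamma(3.40 + 12/2, 0.56 + 14.8365/2) = Inv-Gamma(9.40, 7.97825).
E[σ²|data] = β/(α−1) = 7.97825/8.40 = 0.9498.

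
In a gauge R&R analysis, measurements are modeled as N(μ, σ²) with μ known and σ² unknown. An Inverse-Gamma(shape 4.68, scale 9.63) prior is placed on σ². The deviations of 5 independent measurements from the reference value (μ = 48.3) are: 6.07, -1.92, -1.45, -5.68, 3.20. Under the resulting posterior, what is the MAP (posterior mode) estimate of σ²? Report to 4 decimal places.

6.3812

With known mean μ and an Inverse-Gamma(α, β) prior on σ², the Normal likelihood is conjugate: posterior is Inv-Gamma(α + n/2, β + Σ(xᵢ−μ)²/2).
Σ(xᵢ−μ)² = (6.07)² + (-1.92)² + (-1.45)² + (-5.68)² + (3.20)² = 85.1362.
Posterior: Inv-Gamma(4.68 + 5/2, 9.63 + 85.1362/2) = Inv-Gamma(7.18, 52.19810).
Mode = β/(α+1) = 52.19810/8.18 = 6.3812.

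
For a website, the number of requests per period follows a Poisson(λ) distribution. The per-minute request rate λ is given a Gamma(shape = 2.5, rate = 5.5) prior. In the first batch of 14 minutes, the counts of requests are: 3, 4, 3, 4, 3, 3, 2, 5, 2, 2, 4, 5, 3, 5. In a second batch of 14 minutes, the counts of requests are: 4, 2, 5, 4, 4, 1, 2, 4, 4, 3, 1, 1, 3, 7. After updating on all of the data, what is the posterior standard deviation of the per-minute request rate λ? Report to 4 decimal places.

With a Gamma(shape α, rate β) prior, the Poisson likelihood is conjugate: the posterior is Gamma(α + ΣXᵢ, β + n).
Batch 1: sum of counts S = 48 over n = 14 minutes.
After batch 1: Gamma(α+S, β+n) = Gamma(2.5+48, 5.5+14) = Gamma(50.5, 19.5).
Batch 2: sum of counts S = 45 over n = 14 minutes.
After batch 2: Gamma(α+S, β+n) = Gamma(50.5+45, 19.5+14) = Gamma(95.5, 33.5).
SD = √α/β = √95.5/33.5 = 0.2917.

0.2917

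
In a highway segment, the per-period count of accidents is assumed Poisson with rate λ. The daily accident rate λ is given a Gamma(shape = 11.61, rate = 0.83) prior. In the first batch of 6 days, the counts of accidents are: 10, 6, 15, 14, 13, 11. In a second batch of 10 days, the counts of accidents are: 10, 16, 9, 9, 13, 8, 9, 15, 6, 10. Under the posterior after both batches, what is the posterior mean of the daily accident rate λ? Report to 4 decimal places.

With a Gamma(shape α, rate β) prior, the Poisson likelihood is conjugate: the posterior is Gamma(α + ΣXᵢ, β + n).
Batch 1: sum of counts S = 69 over n = 6 days.
After batch 1: Gamma(α+S, β+n) = Gamma(11.61+69, 0.83+6) = Gamma(80.61, 6.83).
Batch 2: sum of counts S = 105 over n = 10 days.
After batch 2: Gamma(α+S, β+n) = Gamma(80.61+105, 6.83+10) = Gamma(185.61, 16.83).
Posterior mean = α/β = 185.61/16.83 = 11.0285.

11.0285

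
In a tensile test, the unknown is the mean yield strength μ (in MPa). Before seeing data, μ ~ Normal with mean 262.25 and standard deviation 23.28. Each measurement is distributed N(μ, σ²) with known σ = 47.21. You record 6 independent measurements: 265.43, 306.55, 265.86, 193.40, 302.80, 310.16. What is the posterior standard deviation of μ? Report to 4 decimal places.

For Normal data with known variance σ², a Normal(μ₀, σ₀²) prior on μ is conjugate. Posterior precision = 1/σ₀² + n/σ²; posterior mean is the precision-weighted average of μ₀ and x̄.
σ₀² = 23.28² = 541.9584, σ² = 47.21² = 2228.7841; σ² + n·σ₀² = 2228.7841 + 6·541.9584 = 5480.5345.
Posterior precision = 1/σ₀² + n/σ² = 1/541.9584 + 6/2228.7841 = (σ² + n·σ₀²)/(σ₀²σ²) = 5480.5345/(541.9584·2228.7841); posterior variance σₙ² = σ₀²σ²/(σ² + n·σ₀²) = 541.9584·2228.7841/5480.5345 = 220.399719.
Posterior SD = √σₙ² = √(541.9584·2228.7841/5480.5345) = 14.8459.

14.8459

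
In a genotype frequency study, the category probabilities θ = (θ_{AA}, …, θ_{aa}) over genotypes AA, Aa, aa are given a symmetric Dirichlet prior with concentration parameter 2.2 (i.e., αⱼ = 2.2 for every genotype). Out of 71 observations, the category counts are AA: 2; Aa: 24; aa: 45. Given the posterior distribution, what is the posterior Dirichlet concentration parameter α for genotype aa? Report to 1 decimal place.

The Dirichlet prior is conjugate to the Multinomial likelihood: each posterior αⱼ = prior αⱼ + observed count nⱼ.
Posterior concentration: (4.2, 26.2, 47.2), total = 77.6.
α_{aa} = 2.2 + 45 = 47.2.

47.2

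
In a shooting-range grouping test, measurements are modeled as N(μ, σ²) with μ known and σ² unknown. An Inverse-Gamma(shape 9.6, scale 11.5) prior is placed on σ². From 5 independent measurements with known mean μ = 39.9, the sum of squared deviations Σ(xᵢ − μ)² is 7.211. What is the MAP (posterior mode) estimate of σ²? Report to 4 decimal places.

1.1531

With known mean μ and an Inverse-Gamma(α, β) prior on σ², the Normal likelihood is conjugate: posterior is Inv-Gamma(α + n/2, β + Σ(xᵢ−μ)²/2).
Posterior: Inv-Gamma(9.6 + 5/2, 11.5 + 7.211/2) = Inv-Gamma(12.10, 15.1055).
Mode = β/(α+1) = 15.1055/13.10 = 1.1531.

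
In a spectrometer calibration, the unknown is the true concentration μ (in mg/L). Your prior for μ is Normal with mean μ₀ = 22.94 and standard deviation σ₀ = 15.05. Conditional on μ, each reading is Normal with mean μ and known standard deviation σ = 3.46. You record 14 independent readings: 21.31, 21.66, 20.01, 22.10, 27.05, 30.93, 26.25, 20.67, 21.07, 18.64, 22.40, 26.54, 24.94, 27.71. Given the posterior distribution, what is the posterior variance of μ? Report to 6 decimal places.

For Normal data with known variance σ², a Normal(μ₀, σ₀²) prior on μ is conjugate. Posterior precision = 1/σ₀² + n/σ²; posterior mean is the precision-weighted average of μ₀ and x̄.
σ₀² = 15.05² = 226.5025, σ² = 3.46² = 11.9716; σ² + n·σ₀² = 11.9716 + 14·226.5025 = 3183.0066.
Posterior precision = 1/σ₀² + n/σ² = 1/226.5025 + 14/11.9716 = (σ² + n·σ₀²)/(σ₀²σ²) = 3183.0066/(226.5025·11.9716); posterior variance σₙ² = σ₀²σ²/(σ² + n·σ₀²) = 226.5025·11.9716/3183.0066 = 0.851898.

0.851898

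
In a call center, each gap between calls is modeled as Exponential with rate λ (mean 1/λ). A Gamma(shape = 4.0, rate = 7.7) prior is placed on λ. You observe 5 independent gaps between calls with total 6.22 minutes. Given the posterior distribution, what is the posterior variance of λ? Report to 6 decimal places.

With a Gamma(shape α, rate β) prior on the exponential rate λ, the posterior after n observations with total T = Σxᵢ is Gamma(α+n, β+T).
Posterior: Gamma(4.0+5, 7.7+6.22) = Gamma(9.0, 13.92).
Var = α/β² = 0.046448.

0.046448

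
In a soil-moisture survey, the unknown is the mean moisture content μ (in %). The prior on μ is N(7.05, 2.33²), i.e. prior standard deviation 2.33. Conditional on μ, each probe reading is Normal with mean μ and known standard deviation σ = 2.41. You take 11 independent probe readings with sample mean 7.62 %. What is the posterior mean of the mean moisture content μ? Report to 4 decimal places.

7.5695

For Normal data with known variance σ², a Normal(μ₀, σ₀²) prior on μ is conjugate. Posterior precision = 1/σ₀² + n/σ²; posterior mean is the precision-weighted average of μ₀ and x̄.
n·x̄ = 11·7.62 = 83.82.
σ₀² = 2.33² = 5.4289, σ² = 2.41² = 5.8081; σ² + n·σ₀² = 5.8081 + 11·5.4289 = 65.526.
Posterior mean = (μ₀/σ₀² + n·x̄/σ²)/(1/σ₀² + n/σ²) = (σ²·μ₀ + σ₀²·n·x̄)/(σ² + n·σ₀²) = (5.8081·7.05 + 5.4289·83.82)/65.526 = 495.997503/65.526 = 7.5695.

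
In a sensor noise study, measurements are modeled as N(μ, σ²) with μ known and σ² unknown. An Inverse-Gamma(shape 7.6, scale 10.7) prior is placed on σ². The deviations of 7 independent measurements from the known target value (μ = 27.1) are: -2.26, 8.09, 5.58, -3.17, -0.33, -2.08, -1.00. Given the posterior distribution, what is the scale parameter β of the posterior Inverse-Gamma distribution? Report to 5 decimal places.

69.28815

With known mean μ and an Inverse-Gamma(α, β) prior on σ², the Normal likelihood is conjugate: posterior is Inv-Gamma(α + n/2, β + Σ(xᵢ−μ)²/2).
Σ(xᵢ−μ)² = (-2.26)² + (8.09)² + (5.58)² + (-3.17)² + (-0.33)² + (-2.08)² + (-1.00)² = 117.1763.
Posterior: Inv-Gamma(7.6 + 7/2, 10.7 + 117.1763/2) = Inv-Gamma(11.10, 69.28815).
Posterior β = 69.28815.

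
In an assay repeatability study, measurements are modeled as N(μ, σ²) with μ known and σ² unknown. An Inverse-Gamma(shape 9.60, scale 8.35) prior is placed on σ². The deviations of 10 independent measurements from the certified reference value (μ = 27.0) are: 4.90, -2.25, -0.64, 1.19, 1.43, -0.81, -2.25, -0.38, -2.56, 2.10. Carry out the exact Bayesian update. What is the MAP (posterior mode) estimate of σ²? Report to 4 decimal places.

With known mean μ and an Inverse-Gamma(α, β) prior on σ², the Normal likelihood is conjugate: posterior is Inv-Gamma(α + n/2, β + Σ(xᵢ−μ)²/2).
Σ(xᵢ−μ)² = (4.90)² + (-2.25)² + (-0.64)² + (1.19)² + (1.43)² + (-0.81)² + (-2.25)² + (-0.38)² + (-2.56)² + (2.10)² = 49.7697.
Posterior: Inv-Gamma(9.60 + 10/2, 8.35 + 49.7697/2) = Inv-Gamma(14.60, 33.23485).
Mode = β/(α+1) = 33.23485/15.60 = 2.1304.

2.1304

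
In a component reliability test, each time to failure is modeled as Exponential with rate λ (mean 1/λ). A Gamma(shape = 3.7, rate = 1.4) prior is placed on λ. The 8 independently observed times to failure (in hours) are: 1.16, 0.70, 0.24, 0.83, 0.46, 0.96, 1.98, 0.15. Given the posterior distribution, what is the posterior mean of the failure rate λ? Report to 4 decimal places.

1.4848

With a Gamma(shape α, rate β) prior on the exponential rate λ, the posterior after n observations with total T = Σxᵢ is Gamma(α+n, β+T).
Sum of observations T = 6.48 hours; n = 8.
Posterior: Gamma(3.7+8, 1.4+6.48) = Gamma(11.7, 7.88).
Posterior mean of λ = α/β = 11.7/7.88 = 1.4848.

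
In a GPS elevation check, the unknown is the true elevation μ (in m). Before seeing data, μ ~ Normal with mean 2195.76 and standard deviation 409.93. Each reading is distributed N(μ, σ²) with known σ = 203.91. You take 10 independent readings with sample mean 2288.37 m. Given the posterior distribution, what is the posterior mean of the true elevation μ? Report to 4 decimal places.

2286.1339

For Normal data with known variance σ², a Normal(μ₀, σ₀²) prior on μ is conjugate. Posterior precision = 1/σ₀² + n/σ²; posterior mean is the precision-weighted average of μ₀ and x̄.
n·x̄ = 10·2288.37 = 22883.7.
σ₀² = 409.93² = 168042.6049, σ² = 203.91² = 41579.2881; σ² + n·σ₀² = 41579.2881 + 10·168042.6049 = 1722005.3371.
Posterior mean = (μ₀/σ₀² + n·x̄/σ²)/(1/σ₀² + n/σ²) = (σ²·μ₀ + σ₀²·n·x̄)/(σ² + n·σ₀²) = (41579.2881·2195.76 + 168042.6049·22883.7)/1722005.3371 = 3936734695.388586/1722005.3371 = 2286.1339.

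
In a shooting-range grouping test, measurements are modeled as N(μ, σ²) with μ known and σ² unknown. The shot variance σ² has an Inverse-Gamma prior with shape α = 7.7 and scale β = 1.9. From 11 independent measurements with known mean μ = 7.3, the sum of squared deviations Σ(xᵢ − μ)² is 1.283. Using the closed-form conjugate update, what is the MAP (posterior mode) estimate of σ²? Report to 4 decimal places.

With known mean μ and an Inverse-Gamma(α, β) prior on σ², the Normal likelihood is conjugate: posterior is Inv-Gamma(α + n/2, β + Σ(xᵢ−μ)²/2).
Posterior: Inv-Gamma(7.7 + 11/2, 1.9 + 1.283/2) = Inv-Gamma(13.20, 2.5415).
Mode = β/(α+1) = 2.5415/14.20 = 0.1790.

0.1790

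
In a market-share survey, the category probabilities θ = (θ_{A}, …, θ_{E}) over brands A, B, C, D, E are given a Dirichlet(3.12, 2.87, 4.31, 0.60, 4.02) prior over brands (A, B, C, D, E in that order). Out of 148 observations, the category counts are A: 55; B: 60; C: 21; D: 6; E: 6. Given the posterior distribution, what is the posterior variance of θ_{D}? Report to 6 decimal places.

0.000237

The Dirichlet prior is conjugate to the Multinomial likelihood: each posterior αⱼ = prior αⱼ + observed count nⱼ.
Posterior concentration: (58.12, 62.87, 25.31, 6.60, 10.02), total = 162.92.
Var[θ_j] = α_j(Σα−α_j)/((Σα)²(Σα+1)) = 6.60·156.32/(162.92²·163.92) = 0.000237.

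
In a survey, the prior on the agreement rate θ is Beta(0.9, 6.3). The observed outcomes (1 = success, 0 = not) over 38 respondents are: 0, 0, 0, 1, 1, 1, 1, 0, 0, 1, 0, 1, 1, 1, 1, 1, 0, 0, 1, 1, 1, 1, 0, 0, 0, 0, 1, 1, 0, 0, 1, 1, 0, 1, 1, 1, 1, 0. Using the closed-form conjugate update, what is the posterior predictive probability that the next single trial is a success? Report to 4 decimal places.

The Beta prior is conjugate to a Binomial/Bernoulli likelihood; the update adds successes to α and failures to β.
Posterior: Beta(α+k, β+n−k) = Beta(0.9+22, 6.3+16) = Beta(22.9, 22.3).
For a single future Bernoulli trial, P(success | data) = α/(α+β) = 0.5066.

0.5066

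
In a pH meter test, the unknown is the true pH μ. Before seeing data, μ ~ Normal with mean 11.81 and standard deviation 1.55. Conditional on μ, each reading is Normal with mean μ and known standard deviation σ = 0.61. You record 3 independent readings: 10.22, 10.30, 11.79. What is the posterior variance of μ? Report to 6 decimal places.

For Normal data with known variance σ², a Normal(μ₀, σ₀²) prior on μ is conjugate. Posterior precision = 1/σ₀² + n/σ²; posterior mean is the precision-weighted average of μ₀ and x̄.
σ₀² = 1.55² = 2.4025, σ² = 0.61² = 0.3721; σ² + n·σ₀² = 0.3721 + 3·2.4025 = 7.5796.
Posterior precision = 1/σ₀² + n/σ² = 1/2.4025 + 3/0.3721 = (σ² + n·σ₀²)/(σ₀²σ²) = 7.5796/(2.4025·0.3721); posterior variance σₙ² = σ₀²σ²/(σ² + n·σ₀²) = 2.4025·0.3721/7.5796 = 0.117944.

0.117944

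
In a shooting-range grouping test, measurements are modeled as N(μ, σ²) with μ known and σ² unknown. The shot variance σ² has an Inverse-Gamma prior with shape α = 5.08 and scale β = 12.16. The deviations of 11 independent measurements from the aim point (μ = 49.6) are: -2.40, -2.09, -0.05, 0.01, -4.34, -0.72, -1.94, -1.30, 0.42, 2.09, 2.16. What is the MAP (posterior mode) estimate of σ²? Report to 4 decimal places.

2.9563

With known mean μ and an Inverse-Gamma(α, β) prior on σ², the Normal likelihood is conjugate: posterior is Inv-Gamma(α + n/2, β + Σ(xᵢ−μ)²/2).
Σ(xᵢ−μ)² = (-2.40)² + (-2.09)² + (-0.05)² + (0.01)² + (-4.34)² + (-0.72)² + (-1.94)² + (-1.30)² + (0.42)² + (2.09)² + (2.16)² = 44.1484.
Posterior: Inv-Gamma(5.08 + 11/2, 12.16 + 44.1484/2) = Inv-Gamma(10.58, 34.23420).
Mode = β/(α+1) = 34.23420/11.58 = 2.9563.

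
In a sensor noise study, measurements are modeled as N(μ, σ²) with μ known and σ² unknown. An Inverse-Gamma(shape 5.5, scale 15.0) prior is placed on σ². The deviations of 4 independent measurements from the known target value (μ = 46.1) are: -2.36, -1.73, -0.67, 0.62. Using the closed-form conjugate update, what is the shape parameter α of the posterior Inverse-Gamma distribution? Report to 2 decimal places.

With known mean μ and an Inverse-Gamma(α, β) prior on σ², the Normal likelihood is conjugate: posterior is Inv-Gamma(α + n/2, β + Σ(xᵢ−μ)²/2).
Σ(xᵢ−μ)² = (-2.36)² + (-1.73)² + (-0.67)² + (0.62)² = 9.3958.
Posterior: Inv-Gamma(5.5 + 4/2, 15.0 + 9.3958/2) = Inv-Gamma(7.50, 19.69790).
Posterior α = 7.50.

7.50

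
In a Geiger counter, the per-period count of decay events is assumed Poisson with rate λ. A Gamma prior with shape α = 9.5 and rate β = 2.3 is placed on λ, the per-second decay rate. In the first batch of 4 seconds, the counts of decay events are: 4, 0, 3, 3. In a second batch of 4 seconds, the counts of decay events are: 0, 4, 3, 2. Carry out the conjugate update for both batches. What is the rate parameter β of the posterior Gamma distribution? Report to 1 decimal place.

With a Gamma(shape α, rate β) prior, the Poisson likelihood is conjugate: the posterior is Gamma(α + ΣXᵢ, β + n).
Batch 1: sum of counts S = 10 over n = 4 seconds.
After batch 1: Gamma(α+S, β+n) = Gamma(9.5+10, 2.3+4) = Gamma(19.5, 6.3).
Batch 2: sum of counts S = 9 over n = 4 seconds.
After batch 2: Gamma(α+S, β+n) = Gamma(19.5+9, 6.3+4) = Gamma(28.5, 10.3).
Posterior β = 10.3.

10.3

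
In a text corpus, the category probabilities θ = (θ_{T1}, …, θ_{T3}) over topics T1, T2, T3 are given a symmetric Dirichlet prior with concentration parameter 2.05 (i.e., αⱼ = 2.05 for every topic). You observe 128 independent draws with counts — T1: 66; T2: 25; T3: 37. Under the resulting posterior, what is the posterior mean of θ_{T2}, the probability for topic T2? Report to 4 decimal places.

The Dirichlet prior is conjugate to the Multinomial likelihood: each posterior αⱼ = prior αⱼ + observed count nⱼ.
Posterior concentration: (68.05, 27.05, 39.05), total = 134.15.
E[θ_{T2}|data] = α_{T2}/Σα = 27.05/134.15 = 0.2016.

0.2016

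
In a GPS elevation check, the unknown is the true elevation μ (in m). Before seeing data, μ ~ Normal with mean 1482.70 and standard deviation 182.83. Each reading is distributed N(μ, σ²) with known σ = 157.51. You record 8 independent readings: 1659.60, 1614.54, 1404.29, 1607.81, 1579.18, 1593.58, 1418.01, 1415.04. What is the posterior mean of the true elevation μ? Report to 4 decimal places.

For Normal data with known variance σ², a Normal(μ₀, σ₀²) prior on μ is conjugate. Posterior precision = 1/σ₀² + n/σ²; posterior mean is the precision-weighted average of μ₀ and x̄.
Σxᵢ = 1659.60 + 1614.54 + 1404.29 + 1607.81 + 1579.18 + 1593.58 + 1418.01 + 1415.04 = 12292.05, so n·x̄ = 12292.05.
σ₀² = 182.83² = 33426.8089, σ² = 157.51² = 24809.4001; σ² + n·σ₀² = 24809.4001 + 8·33426.8089 = 292223.8713.
Posterior mean = (μ₀/σ₀² + n·x̄/σ²)/(1/σ₀² + n/σ²) = (σ²·μ₀ + σ₀²·n·x̄)/(σ² + n·σ₀²) = (24809.4001·1482.70 + 33426.8089·12292.05)/292223.8713 = 447668903.867515/292223.8713 = 1531.9382.

1531.9382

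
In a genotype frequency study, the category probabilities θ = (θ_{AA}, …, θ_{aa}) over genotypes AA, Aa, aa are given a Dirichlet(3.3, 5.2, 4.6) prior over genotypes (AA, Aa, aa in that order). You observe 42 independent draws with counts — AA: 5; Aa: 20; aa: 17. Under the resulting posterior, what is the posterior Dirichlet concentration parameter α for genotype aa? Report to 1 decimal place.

The Dirichlet prior is conjugate to the Multinomial likelihood: each posterior αⱼ = prior αⱼ + observed count nⱼ.
Posterior concentration: (8.3, 25.2, 21.6), total = 55.1.
α_{aa} = 4.6 + 17 = 21.6.

21.6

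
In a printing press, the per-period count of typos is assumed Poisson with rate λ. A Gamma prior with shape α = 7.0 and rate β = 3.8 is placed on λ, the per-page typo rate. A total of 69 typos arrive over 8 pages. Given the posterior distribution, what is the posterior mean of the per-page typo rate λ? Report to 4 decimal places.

6.4407

With a Gamma(shape α, rate β) prior, the Poisson likelihood is conjugate: the posterior is Gamma(α + ΣXᵢ, β + n).
Posterior: Gamma(α+S, β+n) = Gamma(7.0+69, 3.8+8) = Gamma(76.0, 11.8).
Posterior mean = α/β = 76.0/11.8 = 6.4407.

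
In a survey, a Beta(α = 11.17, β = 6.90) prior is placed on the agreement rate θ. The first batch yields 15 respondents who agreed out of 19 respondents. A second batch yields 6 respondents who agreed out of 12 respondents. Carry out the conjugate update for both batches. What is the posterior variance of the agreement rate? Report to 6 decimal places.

The Beta prior is conjugate to a Binomial/Bernoulli likelihood; the update adds successes to α and failures to β.
After batch 1: Beta(11.17+15, 6.90+4) = Beta(26.17, 10.90).
After batch 2: Beta(26.17+6, 10.90+6) = Beta(32.17, 16.90).
Var = αβ/((α+β)²(α+β+1)) = 32.17·16.90/(49.07²·50.07) = 0.004509.

0.004509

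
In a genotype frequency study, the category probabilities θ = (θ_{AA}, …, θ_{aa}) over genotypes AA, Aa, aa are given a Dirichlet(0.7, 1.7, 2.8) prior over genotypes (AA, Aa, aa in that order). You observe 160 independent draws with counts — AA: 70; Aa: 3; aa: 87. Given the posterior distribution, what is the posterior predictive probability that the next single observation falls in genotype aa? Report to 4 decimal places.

The Dirichlet prior is conjugate to the Multinomial likelihood: each posterior αⱼ = prior αⱼ + observed count nⱼ.
Posterior concentration: (70.7, 4.7, 89.8), total = 165.2.
P(next = aa | data) = α_{aa}/Σα = 0.5436.

0.5436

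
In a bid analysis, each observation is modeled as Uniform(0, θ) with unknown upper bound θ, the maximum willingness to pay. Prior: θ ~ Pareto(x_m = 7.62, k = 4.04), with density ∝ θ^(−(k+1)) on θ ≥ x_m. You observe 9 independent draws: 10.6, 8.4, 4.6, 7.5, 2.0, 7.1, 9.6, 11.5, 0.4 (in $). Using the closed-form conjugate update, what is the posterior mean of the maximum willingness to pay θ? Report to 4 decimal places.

A Pareto(scale x_m, shape k) prior on the upper bound θ of Uniform(0, θ) is conjugate: posterior is Pareto(max(x_m, max xᵢ), k + n).
Sample maximum = 11.5; prior scale x_m = 7.62 → posterior scale = max = 11.50.
Posterior shape = 4.04 + 9 = 13.04.
E[θ|data] = k·x_m/(k−1) = 13.04·11.50/12.04 = 12.4551.

12.4551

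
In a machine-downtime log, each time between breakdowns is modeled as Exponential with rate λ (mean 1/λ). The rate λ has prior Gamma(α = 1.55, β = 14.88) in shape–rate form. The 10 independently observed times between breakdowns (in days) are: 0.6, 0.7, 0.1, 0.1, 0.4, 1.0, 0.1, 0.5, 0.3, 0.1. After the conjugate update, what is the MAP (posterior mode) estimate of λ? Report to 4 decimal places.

With a Gamma(shape α, rate β) prior on the exponential rate λ, the posterior after n observations with total T = Σxᵢ is Gamma(α+n, β+T).
Sum of observations T = 3.9 days; n = 10.
Posterior: Gamma(1.55+10, 14.88+3.9) = Gamma(11.55, 18.78).
Mode = (α−1)/β = 0.5618.

0.5618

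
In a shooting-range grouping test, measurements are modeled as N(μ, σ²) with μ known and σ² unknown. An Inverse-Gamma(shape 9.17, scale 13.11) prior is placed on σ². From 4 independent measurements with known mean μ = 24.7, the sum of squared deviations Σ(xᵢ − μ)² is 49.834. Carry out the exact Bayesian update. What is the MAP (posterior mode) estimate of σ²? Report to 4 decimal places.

With known mean μ and an Inverse-Gamma(α, β) prior on σ², the Normal likelihood is conjugate: posterior is Inv-Gamma(α + n/2, β + Σ(xᵢ−μ)²/2).
Posterior: Inv-Gamma(9.17 + 4/2, 13.11 + 49.834/2) = Inv-Gamma(11.17, 38.0270).
Mode = β/(α+1) = 38.0270/12.17 = 3.1247.

3.1247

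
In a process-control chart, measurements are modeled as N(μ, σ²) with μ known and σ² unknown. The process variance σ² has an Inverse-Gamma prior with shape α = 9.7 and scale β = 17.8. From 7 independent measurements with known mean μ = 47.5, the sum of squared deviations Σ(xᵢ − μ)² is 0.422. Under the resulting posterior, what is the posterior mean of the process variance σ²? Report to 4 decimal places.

1.4763

With known mean μ and an Inverse-Gamma(α, β) prior on σ², the Normal likelihood is conjugate: posterior is Inv-Gamma(α + n/2, β + Σ(xᵢ−μ)²/2).
Posterior: Inv-Gamma(9.7 + 7/2, 17.8 + 0.422/2) = Inv-Gamma(13.20, 18.0110).
E[σ²|data] = β/(α−1) = 18.0110/12.20 = 1.4763.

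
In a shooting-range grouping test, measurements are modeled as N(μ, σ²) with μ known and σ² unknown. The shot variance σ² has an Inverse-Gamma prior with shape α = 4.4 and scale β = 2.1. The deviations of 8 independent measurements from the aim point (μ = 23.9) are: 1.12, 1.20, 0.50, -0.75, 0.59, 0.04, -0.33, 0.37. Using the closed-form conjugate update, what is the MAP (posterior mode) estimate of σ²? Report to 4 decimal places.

With known mean μ and an Inverse-Gamma(α, β) prior on σ², the Normal likelihood is conjugate: posterior is Inv-Gamma(α + n/2, β + Σ(xᵢ−μ)²/2).
Σ(xᵢ−μ)² = (1.12)² + (1.20)² + (0.50)² + (-0.75)² + (0.59)² + (0.04)² + (-0.33)² + (0.37)² = 4.1024.
Posterior: Inv-Gamma(4.4 + 8/2, 2.1 + 4.1024/2) = Inv-Gamma(8.40, 4.15120).
Mode = β/(α+1) = 4.15120/9.40 = 0.4416.

0.4416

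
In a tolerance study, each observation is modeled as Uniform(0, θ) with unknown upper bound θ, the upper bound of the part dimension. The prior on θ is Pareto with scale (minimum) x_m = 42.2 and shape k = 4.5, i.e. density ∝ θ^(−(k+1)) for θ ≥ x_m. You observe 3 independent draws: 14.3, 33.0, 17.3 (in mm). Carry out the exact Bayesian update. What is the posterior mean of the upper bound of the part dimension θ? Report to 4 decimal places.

A Pareto(scale x_m, shape k) prior on the upper bound θ of Uniform(0, θ) is conjugate: posterior is Pareto(max(x_m, max xᵢ), k + n).
Sample maximum = 33.0; prior scale x_m = 42.2 → posterior scale = max = 42.2.
Posterior shape = 4.5 + 3 = 7.5.
E[θ|data] = k·x_m/(k−1) = 7.5·42.2/6.5 = 48.6923.

48.6923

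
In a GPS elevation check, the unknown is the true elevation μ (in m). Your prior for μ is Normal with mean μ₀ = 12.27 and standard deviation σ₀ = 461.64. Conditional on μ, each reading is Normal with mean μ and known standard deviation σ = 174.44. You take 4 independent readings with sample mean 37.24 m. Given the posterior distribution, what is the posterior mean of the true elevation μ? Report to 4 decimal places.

For Normal data with known variance σ², a Normal(μ₀, σ₀²) prior on μ is conjugate. Posterior precision = 1/σ₀² + n/σ²; posterior mean is the precision-weighted average of μ₀ and x̄.
n·x̄ = 4·37.24 = 148.96.
σ₀² = 461.64² = 213111.4896, σ² = 174.44² = 30429.3136; σ² + n·σ₀² = 30429.3136 + 4·213111.4896 = 882875.272.
Posterior mean = (μ₀/σ₀² + n·x̄/σ²)/(1/σ₀² + n/σ²) = (σ²·μ₀ + σ₀²·n·x̄)/(σ² + n·σ₀²) = (30429.3136·12.27 + 213111.4896·148.96)/882875.272 = 32118455.168688/882875.272 = 36.3794.

36.3794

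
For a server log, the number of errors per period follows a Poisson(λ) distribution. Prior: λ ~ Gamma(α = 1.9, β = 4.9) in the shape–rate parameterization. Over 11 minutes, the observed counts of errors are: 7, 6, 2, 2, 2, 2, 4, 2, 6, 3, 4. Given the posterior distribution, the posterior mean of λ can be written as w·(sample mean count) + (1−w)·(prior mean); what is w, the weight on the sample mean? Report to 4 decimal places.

With a Gamma(shape α, rate β) prior, the Poisson likelihood is conjugate: the posterior is Gamma(α + ΣXᵢ, β + n).
Posterior mean = (α₀+S)/(β₀+n) = [n/(β₀+n)]·(S/n) + [β₀/(β₀+n)]·(α₀/β₀), so only n and β₀ enter the weight.
Weight on data w = n/(β₀+n) = 11/(4.9+11) = 11/15.9 = 0.6918.

0.6918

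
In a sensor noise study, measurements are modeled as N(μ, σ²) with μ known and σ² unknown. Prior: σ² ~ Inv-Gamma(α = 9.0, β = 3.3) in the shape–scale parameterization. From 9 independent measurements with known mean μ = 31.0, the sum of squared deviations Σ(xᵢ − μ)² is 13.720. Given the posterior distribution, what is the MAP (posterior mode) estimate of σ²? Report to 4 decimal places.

0.7007

With known mean μ and an Inverse-Gamma(α, β) prior on σ², the Normal likelihood is conjugate: posterior is Inv-Gamma(α + n/2, β + Σ(xᵢ−μ)²/2).
Posterior: Inv-Gamma(9.0 + 9/2, 3.3 + 13.720/2) = Inv-Gamma(13.50, 10.1600).
Mode = β/(α+1) = 10.1600/14.50 = 0.7007.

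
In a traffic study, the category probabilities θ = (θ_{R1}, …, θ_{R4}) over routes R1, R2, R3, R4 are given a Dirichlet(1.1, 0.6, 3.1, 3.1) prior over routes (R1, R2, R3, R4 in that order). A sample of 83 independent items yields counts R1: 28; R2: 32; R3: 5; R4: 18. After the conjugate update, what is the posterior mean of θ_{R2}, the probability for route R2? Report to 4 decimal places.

The Dirichlet prior is conjugate to the Multinomial likelihood: each posterior αⱼ = prior αⱼ + observed count nⱼ.
Posterior concentration: (29.1, 32.6, 8.1, 21.1), total = 90.9.
E[θ_{R2}|data] = α_{R2}/Σα = 32.6/90.9 = 0.3586.

0.3586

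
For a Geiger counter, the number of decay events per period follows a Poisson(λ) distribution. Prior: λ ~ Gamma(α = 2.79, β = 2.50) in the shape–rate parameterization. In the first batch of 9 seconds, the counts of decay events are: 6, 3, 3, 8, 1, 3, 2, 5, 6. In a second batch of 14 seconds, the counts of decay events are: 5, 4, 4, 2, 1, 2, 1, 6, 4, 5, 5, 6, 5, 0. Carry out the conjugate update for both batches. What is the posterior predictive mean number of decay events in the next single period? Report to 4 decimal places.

3.5212

With a Gamma(shape α, rate β) prior, the Poisson likelihood is conjugate: the posterior is Gamma(α + ΣXᵢ, β + n).
Batch 1: sum of counts S = 37 over n = 9 seconds.
After batch 1: Gamma(α+S, β+n) = Gamma(2.79+37, 2.50+9) = Gamma(39.79, 11.50).
Batch 2: sum of counts S = 50 over n = 14 seconds.
After batch 2: Gamma(α+S, β+n) = Gamma(39.79+50, 11.50+14) = Gamma(89.79, 25.50).
The predictive distribution for one future period is NegBinom with mean α/β = 3.5212.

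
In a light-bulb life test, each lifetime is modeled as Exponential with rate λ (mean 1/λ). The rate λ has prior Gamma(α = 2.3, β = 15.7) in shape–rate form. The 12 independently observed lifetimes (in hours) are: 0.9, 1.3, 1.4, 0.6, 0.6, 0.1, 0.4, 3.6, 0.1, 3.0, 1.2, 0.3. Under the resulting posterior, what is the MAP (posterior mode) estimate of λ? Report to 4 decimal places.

0.4555

With a Gamma(shape α, rate β) prior on the exponential rate λ, the posterior after n observations with total T = Σxᵢ is Gamma(α+n, β+T).
Sum of observations T = 13.5 hours; n = 12.
Posterior: Gamma(2.3+12, 15.7+13.5) = Gamma(14.3, 29.2).
Mode = (α−1)/β = 0.4555.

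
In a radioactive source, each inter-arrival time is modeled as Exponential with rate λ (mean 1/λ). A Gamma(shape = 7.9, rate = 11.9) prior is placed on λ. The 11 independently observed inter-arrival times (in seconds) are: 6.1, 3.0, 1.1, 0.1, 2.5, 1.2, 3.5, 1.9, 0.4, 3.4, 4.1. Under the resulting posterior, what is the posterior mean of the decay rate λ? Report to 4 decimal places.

0.4821

With a Gamma(shape α, rate β) prior on the exponential rate λ, the posterior after n observations with total T = Σxᵢ is Gamma(α+n, β+T).
Sum of observations T = 27.3 seconds; n = 11.
Posterior: Gamma(7.9+11, 11.9+27.3) = Gamma(18.9, 39.2).
Posterior mean of λ = α/β = 18.9/39.2 = 0.4821.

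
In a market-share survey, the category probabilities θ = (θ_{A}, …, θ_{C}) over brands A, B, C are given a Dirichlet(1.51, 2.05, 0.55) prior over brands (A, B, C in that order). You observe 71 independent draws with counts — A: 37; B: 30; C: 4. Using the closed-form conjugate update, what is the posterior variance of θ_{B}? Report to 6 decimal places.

The Dirichlet prior is conjugate to the Multinomial likelihood: each posterior αⱼ = prior αⱼ + observed count nⱼ.
Posterior concentration: (38.51, 32.05, 4.55), total = 75.11.
Var[θ_j] = α_j(Σα−α_j)/((Σα)²(Σα+1)) = 32.05·43.06/(75.11²·76.11) = 0.003214.

0.003214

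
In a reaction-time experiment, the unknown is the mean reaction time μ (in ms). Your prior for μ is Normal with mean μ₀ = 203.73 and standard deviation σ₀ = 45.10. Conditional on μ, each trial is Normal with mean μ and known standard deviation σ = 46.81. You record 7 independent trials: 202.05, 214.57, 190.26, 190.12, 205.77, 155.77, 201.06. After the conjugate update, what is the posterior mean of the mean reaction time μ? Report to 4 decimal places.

195.4958

For Normal data with known variance σ², a Normal(μ₀, σ₀²) prior on μ is conjugate. Posterior precision = 1/σ₀² + n/σ²; posterior mean is the precision-weighted average of μ₀ and x̄.
Σxᵢ = 202.05 + 214.57 + 190.26 + 190.12 + 205.77 + 155.77 + 201.06 = 1359.6, so n·x̄ = 1359.6.
σ₀² = 45.10² = 2034.01, σ² = 46.81² = 2191.1761; σ² + n·σ₀² = 2191.1761 + 7·2034.01 = 16429.2461.
Posterior mean = (μ₀/σ₀² + n·x̄/σ²)/(1/σ₀² + n/σ²) = (σ²·μ₀ + σ₀²·n·x̄)/(σ² + n·σ₀²) = (2191.1761·203.73 + 2034.01·1359.6)/16429.2461 = 3211848.302853/16429.2461 = 195.4958.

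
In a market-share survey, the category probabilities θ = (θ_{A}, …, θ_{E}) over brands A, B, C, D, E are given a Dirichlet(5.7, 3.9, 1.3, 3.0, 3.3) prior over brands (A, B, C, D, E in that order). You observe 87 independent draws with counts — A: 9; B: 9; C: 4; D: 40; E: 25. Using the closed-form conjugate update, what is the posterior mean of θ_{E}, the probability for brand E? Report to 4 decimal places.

The Dirichlet prior is conjugate to the Multinomial likelihood: each posterior αⱼ = prior αⱼ + observed count nⱼ.
Posterior concentration: (14.7, 12.9, 5.3, 43.0, 28.3), total = 104.2.
E[θ_{E}|data] = α_{E}/Σα = 28.3/104.2 = 0.2716.

0.2716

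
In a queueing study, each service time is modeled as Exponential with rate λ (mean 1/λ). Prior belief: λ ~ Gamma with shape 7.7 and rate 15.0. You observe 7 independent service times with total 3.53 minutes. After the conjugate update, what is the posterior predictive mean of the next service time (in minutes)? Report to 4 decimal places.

With a Gamma(shape α, rate β) prior on the exponential rate λ, the posterior after n observations with total T = Σxᵢ is Gamma(α+n, β+T).
Posterior: Gamma(7.7+7, 15.0+3.53) = Gamma(14.7, 18.53).
The predictive distribution for the next observation is Lomax; its mean is β/(α−1) = 18.53/13.7 = 1.3526.

1.3526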